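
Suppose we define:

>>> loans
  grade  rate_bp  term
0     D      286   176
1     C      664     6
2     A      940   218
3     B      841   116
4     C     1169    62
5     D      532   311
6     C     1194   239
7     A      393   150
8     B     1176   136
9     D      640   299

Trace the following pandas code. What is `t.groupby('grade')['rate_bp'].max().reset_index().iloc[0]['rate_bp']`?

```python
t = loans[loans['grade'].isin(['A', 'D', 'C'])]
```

940

filter rows where grade in ['A', 'D', 'C']:
  grade  rate_bp  term
0     D      286   176
1     C      664     6
2     A      940   218
4     C     1169    62
5     D      532   311
6     C     1194   239
7     A      393   150
9     D      640   299
group by grade, max of rate_bp:
grade
A     940
C    1194
D     640
Name: rate_bp, dtype: int64
reset_index():
  grade  rate_bp
0     A      940
1     C     1194
2     D      640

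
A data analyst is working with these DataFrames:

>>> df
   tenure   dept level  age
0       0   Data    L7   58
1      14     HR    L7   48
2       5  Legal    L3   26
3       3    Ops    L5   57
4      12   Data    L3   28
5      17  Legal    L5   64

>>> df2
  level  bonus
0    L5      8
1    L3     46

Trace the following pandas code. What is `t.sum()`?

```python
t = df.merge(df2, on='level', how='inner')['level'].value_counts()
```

4

merge on 'level' (how='inner') → 4 rows:
   tenure   dept level  age  bonus
0       5  Legal    L3   26     46
1       3    Ops    L5   57      8
2      12   Data    L3   28     46
3      17  Legal    L5   64      8
value_counts of level:
level
L3    2
L5    2
Name: count, dtype: int64
Taking the sum of the resulting series gives 4.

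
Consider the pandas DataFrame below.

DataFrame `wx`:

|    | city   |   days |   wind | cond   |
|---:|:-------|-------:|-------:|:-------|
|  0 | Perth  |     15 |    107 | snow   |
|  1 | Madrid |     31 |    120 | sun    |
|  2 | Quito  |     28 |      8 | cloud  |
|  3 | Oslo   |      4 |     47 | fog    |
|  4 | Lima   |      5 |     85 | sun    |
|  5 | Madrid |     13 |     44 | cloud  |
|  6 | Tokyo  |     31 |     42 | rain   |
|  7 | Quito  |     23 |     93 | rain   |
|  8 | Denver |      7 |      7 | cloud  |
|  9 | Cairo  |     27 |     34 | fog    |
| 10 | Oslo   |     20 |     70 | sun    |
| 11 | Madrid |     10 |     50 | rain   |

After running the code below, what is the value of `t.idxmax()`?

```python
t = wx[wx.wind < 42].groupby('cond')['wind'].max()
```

filter rows where wind < 42:
     city  days  wind   cond
2   Quito    28     8  cloud
8  Denver     7     7  cloud
9   Cairo    27    34    fog
group by cond, max of wind:
cond
cloud     8
fog      34
Name: wind, dtype: int64
The label with the largest value is fog.

fog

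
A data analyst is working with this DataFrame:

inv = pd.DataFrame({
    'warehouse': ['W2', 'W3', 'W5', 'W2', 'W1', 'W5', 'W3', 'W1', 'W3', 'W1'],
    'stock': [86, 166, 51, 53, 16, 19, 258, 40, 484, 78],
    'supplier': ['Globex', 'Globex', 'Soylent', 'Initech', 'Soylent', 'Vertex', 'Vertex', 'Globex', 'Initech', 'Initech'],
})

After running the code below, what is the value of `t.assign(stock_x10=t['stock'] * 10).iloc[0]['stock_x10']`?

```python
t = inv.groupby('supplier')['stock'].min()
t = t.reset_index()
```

group by supplier, min of stock:
supplier
Globex     40
Initech    53
Soylent    16
Vertex     19
Name: stock, dtype: int64
reset_index():
  supplier  stock
0   Globex     40
1  Initech     53
2  Soylent     16
3   Vertex     19
add column stock_x10 = t['stock'] * 10:
  supplier  stock  stock_x10
0   Globex     40        400
1  Initech     53        530
2  Soylent     16        160
3   Vertex     19        190
Finally, value at position 0, column 'stock_x10' = 400.

400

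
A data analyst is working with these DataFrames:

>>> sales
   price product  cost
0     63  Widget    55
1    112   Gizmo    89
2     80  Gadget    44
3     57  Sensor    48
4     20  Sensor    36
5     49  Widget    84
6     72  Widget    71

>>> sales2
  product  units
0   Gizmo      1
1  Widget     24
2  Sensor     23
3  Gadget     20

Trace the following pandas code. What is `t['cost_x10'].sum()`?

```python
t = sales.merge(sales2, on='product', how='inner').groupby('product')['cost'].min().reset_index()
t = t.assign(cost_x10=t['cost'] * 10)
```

merge on 'product' (how='inner') → 7 rows:
   price product  cost  units
0     63  Widget    55     24
1    112   Gizmo    89      1
2     80  Gadget    44     20
3     57  Sensor    48     23
4     20  Sensor    36     23
5     49  Widget    84     24
6     72  Widget    71     24
group by product, min of cost:
product
Gadget    44
Gizmo     89
Sensor    36
Widget    55
Name: cost, dtype: int64
reset_index():
  product  cost
0  Gadget    44
1   Gizmo    89
2  Sensor    36
3  Widget    55
add column cost_x10 = t['cost'] * 10:
  product  cost  cost_x10
0  Gadget    44       440
1   Gizmo    89       890
2  Sensor    36       360
3  Widget    55       550
Taking the sum of column 'cost_x10' gives 2240.

2240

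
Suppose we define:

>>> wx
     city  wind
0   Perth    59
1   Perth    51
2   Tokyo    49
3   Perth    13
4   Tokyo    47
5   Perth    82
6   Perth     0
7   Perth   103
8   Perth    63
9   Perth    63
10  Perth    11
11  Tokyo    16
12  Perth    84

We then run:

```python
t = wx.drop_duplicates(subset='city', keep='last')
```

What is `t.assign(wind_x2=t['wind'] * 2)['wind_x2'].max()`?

168

drop duplicate city (keep=last):
     city  wind
11  Tokyo    16
12  Perth    84
add column wind_x2 = t['wind'] * 2:
     city  wind  wind_x2
11  Tokyo    16       32
12  Perth    84      168
Then the max of column 'wind_x2': 168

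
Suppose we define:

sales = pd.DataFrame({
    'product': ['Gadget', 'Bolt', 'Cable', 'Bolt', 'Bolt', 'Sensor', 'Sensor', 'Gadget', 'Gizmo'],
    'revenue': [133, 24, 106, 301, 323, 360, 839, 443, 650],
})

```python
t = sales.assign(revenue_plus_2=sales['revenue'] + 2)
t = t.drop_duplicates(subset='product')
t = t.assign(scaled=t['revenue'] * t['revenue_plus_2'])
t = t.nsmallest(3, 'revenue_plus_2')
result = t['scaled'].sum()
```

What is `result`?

30027

add column revenue_plus_2 = sales['revenue'] + 2:
  product  revenue  revenue_plus_2
0  Gadget      133             135
1    Bolt       24              26
2   Cable      106             108
3    Bolt      301             303
4    Bolt      323             325
5  Sensor      360             362
6  Sensor      839             841
7  Gadget      443             445
8   Gizmo      650             652
drop duplicate product (keep=first):
  product  revenue  revenue_plus_2
0  Gadget      133             135
1    Bolt       24              26
2   Cable      106             108
5  Sensor      360             362
8   Gizmo      650             652
add column scaled = t['revenue'] * t['revenue_plus_2']:
  product  revenue  revenue_plus_2  scaled
0  Gadget      133             135   17955
1    Bolt       24              26     624
2   Cable      106             108   11448
5  Sensor      360             362  130320
8   Gizmo      650             652  423800
take 3 rows with smallest revenue_plus_2:
  product  revenue  revenue_plus_2  scaled
1    Bolt       24              26     624
2   Cable      106             108   11448
0  Gadget      133             135   17955
sum of column 'scaled' → 30027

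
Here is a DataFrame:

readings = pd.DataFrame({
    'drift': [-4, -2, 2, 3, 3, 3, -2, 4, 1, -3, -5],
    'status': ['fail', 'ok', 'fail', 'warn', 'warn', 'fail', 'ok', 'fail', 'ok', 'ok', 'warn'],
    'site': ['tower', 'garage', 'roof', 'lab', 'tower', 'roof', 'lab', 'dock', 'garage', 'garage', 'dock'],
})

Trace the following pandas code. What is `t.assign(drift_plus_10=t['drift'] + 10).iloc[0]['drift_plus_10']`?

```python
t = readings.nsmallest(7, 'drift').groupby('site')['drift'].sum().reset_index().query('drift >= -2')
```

8

take 7 rows with smallest drift:
    drift status    site
10     -5   warn    dock
0      -4   fail   tower
9      -3     ok  garage
1      -2     ok  garage
6      -2     ok     lab
8       1     ok  garage
2       2   fail    roof
group by site, sum of drift:
site
dock     -5
garage   -4
lab      -2
roof      2
tower    -4
Name: drift, dtype: int64
reset_index():
     site  drift
0    dock     -5
1  garage     -4
2     lab     -2
3    roof      2
4   tower     -4
filter rows where drift >= -2:
   site  drift
2   lab     -2
3  roof      2
add column drift_plus_10 = t['drift'] + 10:
   site  drift  drift_plus_10
2   lab     -2              8
3  roof      2             12
So iloc[0]['drift_plus_10'] = 8.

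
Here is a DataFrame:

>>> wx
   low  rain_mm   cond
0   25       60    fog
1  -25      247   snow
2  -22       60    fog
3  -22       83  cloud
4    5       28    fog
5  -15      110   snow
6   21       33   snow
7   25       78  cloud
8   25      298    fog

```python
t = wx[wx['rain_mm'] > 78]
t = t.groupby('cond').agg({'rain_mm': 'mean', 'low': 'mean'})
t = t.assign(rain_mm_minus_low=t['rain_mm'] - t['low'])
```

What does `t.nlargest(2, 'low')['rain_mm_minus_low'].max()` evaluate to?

273.0

filter rows where rain_mm > 78:
   low  rain_mm   cond
1  -25      247   snow
3  -22       83  cloud
5  -15      110   snow
8   25      298    fog
group by cond: mean(rain_mm), mean(low):
       rain_mm   low
cond                
cloud     83.0 -22.0
fog      298.0  25.0
snow     178.5 -20.0
add column rain_mm_minus_low = t['rain_mm'] - t['low']:
       rain_mm   low  rain_mm_minus_low
cond                                   
cloud     83.0 -22.0              105.0
fog      298.0  25.0              273.0
snow     178.5 -20.0              198.5
take 2 rows with largest low:
      rain_mm   low  rain_mm_minus_low
cond                                  
fog     298.0  25.0              273.0
snow    178.5 -20.0              198.5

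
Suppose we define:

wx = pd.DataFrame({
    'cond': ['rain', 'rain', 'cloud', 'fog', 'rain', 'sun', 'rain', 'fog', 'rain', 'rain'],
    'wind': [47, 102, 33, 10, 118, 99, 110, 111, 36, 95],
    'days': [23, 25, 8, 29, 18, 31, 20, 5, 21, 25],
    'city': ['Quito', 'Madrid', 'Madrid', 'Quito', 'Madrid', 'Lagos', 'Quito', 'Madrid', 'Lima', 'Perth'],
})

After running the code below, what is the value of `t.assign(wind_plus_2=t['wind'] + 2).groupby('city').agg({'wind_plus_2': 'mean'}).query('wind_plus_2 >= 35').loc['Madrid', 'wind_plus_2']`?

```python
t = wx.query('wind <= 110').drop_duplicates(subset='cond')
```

35.0

filter rows where wind <= 110:
    cond  wind  days    city
0   rain    47    23   Quito
1   rain   102    25  Madrid
2  cloud    33     8  Madrid
3    fog    10    29   Quito
5    sun    99    31   Lagos
6   rain   110    20   Quito
8   rain    36    21    Lima
9   rain    95    25   Perth
drop duplicate cond (keep=first):
    cond  wind  days    city
0   rain    47    23   Quito
2  cloud    33     8  Madrid
3    fog    10    29   Quito
5    sun    99    31   Lagos
add column wind_plus_2 = t['wind'] + 2:
    cond  wind  days    city  wind_plus_2
0   rain    47    23   Quito           49
2  cloud    33     8  Madrid           35
3    fog    10    29   Quito           12
5    sun    99    31   Lagos          101
group by city, mean of wind_plus_2:
        wind_plus_2
city               
Lagos         101.0
Madrid         35.0
Quito          30.5
filter rows where wind_plus_2 >= 35:
        wind_plus_2
city               
Lagos         101.0
Madrid         35.0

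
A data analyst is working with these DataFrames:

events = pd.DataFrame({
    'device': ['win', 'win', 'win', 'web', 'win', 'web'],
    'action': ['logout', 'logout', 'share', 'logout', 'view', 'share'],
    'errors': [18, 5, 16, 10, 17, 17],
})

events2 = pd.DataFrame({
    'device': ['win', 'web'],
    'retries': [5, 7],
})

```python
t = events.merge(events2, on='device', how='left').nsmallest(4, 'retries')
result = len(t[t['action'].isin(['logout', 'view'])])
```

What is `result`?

3

merge on 'device' (how='left') → 6 rows:
  device  action  errors  retries
0    win  logout      18        5
1    win  logout       5        5
2    win   share      16        5
3    web  logout      10        7
4    win    view      17        5
5    web   share      17        7
take 4 rows with smallest retries:
  device  action  errors  retries
0    win  logout      18        5
1    win  logout       5        5
2    win   share      16        5
4    win    view      17        5
filter rows where action in ['logout', 'view']:
  device  action  errors  retries
0    win  logout      18        5
1    win  logout       5        5
4    win    view      17        5
Hence 3.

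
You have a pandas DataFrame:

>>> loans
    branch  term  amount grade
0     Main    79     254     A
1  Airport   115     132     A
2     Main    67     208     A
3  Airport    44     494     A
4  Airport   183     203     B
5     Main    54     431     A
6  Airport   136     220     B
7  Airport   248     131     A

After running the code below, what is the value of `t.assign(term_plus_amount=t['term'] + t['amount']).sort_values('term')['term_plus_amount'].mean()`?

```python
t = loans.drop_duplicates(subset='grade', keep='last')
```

367.5

drop duplicate grade (keep=last):
    branch  term  amount grade
6  Airport   136     220     B
7  Airport   248     131     A
add column term_plus_amount = t['term'] + t['amount']:
    branch  term  amount grade  term_plus_amount
6  Airport   136     220     B               356
7  Airport   248     131     A               379
sort by term:
    branch  term  amount grade  term_plus_amount
6  Airport   136     220     B               356
7  Airport   248     131     A               379
mean of column 'term_plus_amount' → 367.5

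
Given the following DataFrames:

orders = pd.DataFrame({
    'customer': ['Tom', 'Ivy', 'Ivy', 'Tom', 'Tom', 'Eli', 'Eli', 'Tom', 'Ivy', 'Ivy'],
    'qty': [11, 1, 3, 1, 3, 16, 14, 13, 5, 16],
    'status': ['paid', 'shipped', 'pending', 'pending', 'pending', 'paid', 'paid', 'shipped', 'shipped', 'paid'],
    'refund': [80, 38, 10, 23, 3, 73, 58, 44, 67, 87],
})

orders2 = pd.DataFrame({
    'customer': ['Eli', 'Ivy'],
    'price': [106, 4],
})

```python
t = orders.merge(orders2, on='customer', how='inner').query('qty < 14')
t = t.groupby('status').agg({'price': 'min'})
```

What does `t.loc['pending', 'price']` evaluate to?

4

merge on 'customer' (how='inner') → 6 rows:
  customer  qty   status  refund  price
0      Ivy    1  shipped      38      4
1      Ivy    3  pending      10      4
2      Eli   16     paid      73    106
3      Eli   14     paid      58    106
4      Ivy    5  shipped      67      4
5      Ivy   16     paid      87      4
filter rows where qty < 14:
  customer  qty   status  refund  price
0      Ivy    1  shipped      38      4
1      Ivy    3  pending      10      4
4      Ivy    5  shipped      67      4
group by status, min of price:
         price
status        
pending      4
shipped      4
Hence 4.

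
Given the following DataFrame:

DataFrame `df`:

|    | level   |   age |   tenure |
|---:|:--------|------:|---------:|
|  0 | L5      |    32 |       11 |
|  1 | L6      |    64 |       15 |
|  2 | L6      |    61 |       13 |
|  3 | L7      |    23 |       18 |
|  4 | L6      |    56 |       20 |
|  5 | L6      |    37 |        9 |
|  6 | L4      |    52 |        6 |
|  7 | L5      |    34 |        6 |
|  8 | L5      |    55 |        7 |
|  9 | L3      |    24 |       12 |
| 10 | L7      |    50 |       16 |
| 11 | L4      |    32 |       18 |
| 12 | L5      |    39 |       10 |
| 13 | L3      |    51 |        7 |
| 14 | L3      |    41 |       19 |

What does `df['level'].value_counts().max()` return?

value_counts of level:
level
L5    4
L6    4
L3    3
L7    2
L4    2
Name: count, dtype: int64
Finally, max of the resulting series = 4.

4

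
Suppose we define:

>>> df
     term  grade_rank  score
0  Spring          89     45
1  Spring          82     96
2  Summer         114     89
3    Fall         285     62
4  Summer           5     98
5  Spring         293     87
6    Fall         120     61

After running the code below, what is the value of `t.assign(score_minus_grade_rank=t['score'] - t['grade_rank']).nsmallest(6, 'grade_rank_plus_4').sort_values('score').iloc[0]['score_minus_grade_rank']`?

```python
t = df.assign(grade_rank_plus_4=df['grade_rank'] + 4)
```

add column grade_rank_plus_4 = df['grade_rank'] + 4:
     term  grade_rank  score  grade_rank_plus_4
0  Spring          89     45                 93
1  Spring          82     96                 86
2  Summer         114     89                118
3    Fall         285     62                289
4  Summer           5     98                  9
5  Spring         293     87                297
6    Fall         120     61                124
add column score_minus_grade_rank = t['score'] - t['grade_rank']:
     term  grade_rank  score  grade_rank_plus_4  score_minus_grade_rank
0  Spring          89     45                 93                     -44
1  Spring          82     96                 86                      14
2  Summer         114     89                118                     -25
3    Fall         285     62                289                    -223
4  Summer           5     98                  9                      93
5  Spring         293     87                297                    -206
6    Fall         120     61                124                     -59
take 6 rows with smallest grade_rank_plus_4:
     term  grade_rank  score  grade_rank_plus_4  score_minus_grade_rank
4  Summer           5     98                  9                      93
1  Spring          82     96                 86                      14
0  Spring          89     45                 93                     -44
2  Summer         114     89                118                     -25
6    Fall         120     61                124                     -59
3    Fall         285     62                289                    -223
sort by score:
     term  grade_rank  score  grade_rank_plus_4  score_minus_grade_rank
0  Spring          89     45                 93                     -44
6    Fall         120     61                124                     -59
3    Fall         285     62                289                    -223
2  Summer         114     89                118                     -25
1  Spring          82     96                 86                      14
4  Summer           5     98                  9                      93
So iloc[0]['score_minus_grade_rank'] = -44.

-44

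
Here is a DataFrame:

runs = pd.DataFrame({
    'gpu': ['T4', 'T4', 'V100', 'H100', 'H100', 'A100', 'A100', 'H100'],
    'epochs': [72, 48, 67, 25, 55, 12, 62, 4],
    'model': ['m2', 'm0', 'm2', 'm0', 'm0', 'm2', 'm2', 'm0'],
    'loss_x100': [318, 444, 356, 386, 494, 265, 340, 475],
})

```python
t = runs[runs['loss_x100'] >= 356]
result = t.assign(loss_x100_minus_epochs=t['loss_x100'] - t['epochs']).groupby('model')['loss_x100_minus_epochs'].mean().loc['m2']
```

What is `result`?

filter rows where loss_x100 >= 356:
    gpu  epochs model  loss_x100
1    T4      48    m0        444
2  V100      67    m2        356
3  H100      25    m0        386
4  H100      55    m0        494
7  H100       4    m0        475
add column loss_x100_minus_epochs = t['loss_x100'] - t['epochs']:
    gpu  epochs model  loss_x100  loss_x100_minus_epochs
1    T4      48    m0        444                     396
2  V100      67    m2        356                     289
3  H100      25    m0        386                     361
4  H100      55    m0        494                     439
7  H100       4    m0        475                     471
group by model, mean of loss_x100_minus_epochs:
model
m0    416.75
m2    289.00
Name: loss_x100_minus_epochs, dtype: float64

289.0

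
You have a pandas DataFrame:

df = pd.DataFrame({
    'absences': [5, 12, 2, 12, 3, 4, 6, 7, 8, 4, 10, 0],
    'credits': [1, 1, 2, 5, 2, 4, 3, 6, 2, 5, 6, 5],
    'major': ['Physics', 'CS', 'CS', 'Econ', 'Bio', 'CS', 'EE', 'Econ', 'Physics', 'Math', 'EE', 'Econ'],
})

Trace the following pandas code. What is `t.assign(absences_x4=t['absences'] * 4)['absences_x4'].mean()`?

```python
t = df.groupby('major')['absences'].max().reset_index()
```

group by major, max of absences:
major
Bio         3
CS         12
EE         10
Econ       12
Math        4
Physics     8
Name: absences, dtype: int64
reset_index():
     major  absences
0      Bio         3
1       CS        12
2       EE        10
3     Econ        12
4     Math         4
5  Physics         8
add column absences_x4 = t['absences'] * 4:
     major  absences  absences_x4
0      Bio         3           12
1       CS        12           48
2       EE        10           40
3     Econ        12           48
4     Math         4           16
5  Physics         8           32
mean of column 'absences_x4' → 32.6666666667

32.6666666667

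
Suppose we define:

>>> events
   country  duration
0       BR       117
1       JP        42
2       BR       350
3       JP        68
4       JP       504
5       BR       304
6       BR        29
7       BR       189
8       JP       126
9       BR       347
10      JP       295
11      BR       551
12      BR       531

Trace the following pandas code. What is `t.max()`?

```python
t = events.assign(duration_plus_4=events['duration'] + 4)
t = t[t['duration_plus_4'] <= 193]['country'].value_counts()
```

3

add column duration_plus_4 = events['duration'] + 4:
   country  duration  duration_plus_4
0       BR       117              121
1       JP        42               46
2       BR       350              354
3       JP        68               72
4       JP       504              508
5       BR       304              308
6       BR        29               33
7       BR       189              193
8       JP       126              130
9       BR       347              351
10      JP       295              299
11      BR       551              555
12      BR       531              535
filter rows where duration_plus_4 <= 193:
  country  duration  duration_plus_4
0      BR       117              121
1      JP        42               46
3      JP        68               72
6      BR        29               33
7      BR       189              193
8      JP       126              130
value_counts of country:
country
BR    3
JP    3
Name: count, dtype: int64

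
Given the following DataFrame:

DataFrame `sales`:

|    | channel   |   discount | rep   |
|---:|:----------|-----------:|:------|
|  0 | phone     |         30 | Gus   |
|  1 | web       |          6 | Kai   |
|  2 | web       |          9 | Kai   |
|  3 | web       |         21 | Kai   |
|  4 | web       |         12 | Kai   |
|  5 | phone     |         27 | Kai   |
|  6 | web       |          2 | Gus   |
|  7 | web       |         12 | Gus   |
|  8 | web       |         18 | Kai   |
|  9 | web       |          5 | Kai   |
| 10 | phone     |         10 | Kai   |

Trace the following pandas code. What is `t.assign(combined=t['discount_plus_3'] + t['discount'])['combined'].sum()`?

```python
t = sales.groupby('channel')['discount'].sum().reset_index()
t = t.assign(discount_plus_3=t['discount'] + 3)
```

group by channel, sum of discount:
channel
phone    67
web      85
Name: discount, dtype: int64
reset_index():
  channel  discount
0   phone        67
1     web        85
add column discount_plus_3 = t['discount'] + 3:
  channel  discount  discount_plus_3
0   phone        67               70
1     web        85               88
add column combined = t['discount_plus_3'] + t['discount']:
  channel  discount  discount_plus_3  combined
0   phone        67               70       137
1     web        85               88       173

310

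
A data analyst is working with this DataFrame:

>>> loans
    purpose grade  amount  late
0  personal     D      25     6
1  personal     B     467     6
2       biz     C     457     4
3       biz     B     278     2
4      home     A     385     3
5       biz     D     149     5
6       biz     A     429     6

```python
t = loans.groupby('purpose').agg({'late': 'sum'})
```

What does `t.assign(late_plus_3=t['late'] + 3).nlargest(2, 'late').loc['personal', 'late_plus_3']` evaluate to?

group by purpose, sum of late:
          late
purpose       
biz         17
home         3
personal    12
add column late_plus_3 = t['late'] + 3:
          late  late_plus_3
purpose                    
biz         17           20
home         3            6
personal    12           15
take 2 rows with largest late:
          late  late_plus_3
purpose                    
biz         17           20
personal    12           15

15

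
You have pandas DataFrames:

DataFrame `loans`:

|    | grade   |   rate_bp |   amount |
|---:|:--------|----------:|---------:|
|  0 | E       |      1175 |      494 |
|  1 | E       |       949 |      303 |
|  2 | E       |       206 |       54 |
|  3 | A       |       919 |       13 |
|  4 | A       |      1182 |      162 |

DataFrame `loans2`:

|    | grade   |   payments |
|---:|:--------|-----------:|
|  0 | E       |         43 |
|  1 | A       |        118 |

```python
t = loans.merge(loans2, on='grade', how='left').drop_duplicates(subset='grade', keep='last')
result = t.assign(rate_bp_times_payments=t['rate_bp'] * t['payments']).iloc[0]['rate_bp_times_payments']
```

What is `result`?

merge on 'grade' (how='left') → 5 rows:
  grade  rate_bp  amount  payments
0     E     1175     494        43
1     E      949     303        43
2     E      206      54        43
3     A      919      13       118
4     A     1182     162       118
drop duplicate grade (keep=last):
  grade  rate_bp  amount  payments
2     E      206      54        43
4     A     1182     162       118
add column rate_bp_times_payments = t['rate_bp'] * t['payments']:
  grade  rate_bp  amount  payments  rate_bp_times_payments
2     E      206      54        43                    8858
4     A     1182     162       118                  139476

8858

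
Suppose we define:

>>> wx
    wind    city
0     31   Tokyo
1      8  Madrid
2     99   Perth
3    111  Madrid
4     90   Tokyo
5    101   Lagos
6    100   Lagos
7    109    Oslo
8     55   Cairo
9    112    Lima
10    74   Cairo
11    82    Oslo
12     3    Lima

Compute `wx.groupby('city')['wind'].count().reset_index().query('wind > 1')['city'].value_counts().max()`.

group by city, count of wind:
city
Cairo     2
Lagos     2
Lima      2
Madrid    2
Oslo      2
Perth     1
Tokyo     2
Name: wind, dtype: int64
reset_index():
     city  wind
0   Cairo     2
1   Lagos     2
2    Lima     2
3  Madrid     2
4    Oslo     2
5   Perth     1
6   Tokyo     2
filter rows where wind > 1:
     city  wind
0   Cairo     2
1   Lagos     2
2    Lima     2
3  Madrid     2
4    Oslo     2
6   Tokyo     2
value_counts of city:
city
Cairo     1
Lagos     1
Lima      1
Madrid    1
Oslo      1
Tokyo     1
Name: count, dtype: int64
So max() = 1.

1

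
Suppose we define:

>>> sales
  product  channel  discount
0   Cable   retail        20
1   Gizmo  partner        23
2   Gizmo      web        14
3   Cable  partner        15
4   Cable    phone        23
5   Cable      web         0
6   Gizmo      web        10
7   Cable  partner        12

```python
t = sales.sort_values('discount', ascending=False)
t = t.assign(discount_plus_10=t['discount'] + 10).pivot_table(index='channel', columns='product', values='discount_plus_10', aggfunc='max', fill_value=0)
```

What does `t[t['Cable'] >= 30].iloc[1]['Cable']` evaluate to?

sort by discount descending:
  product  channel  discount
1   Gizmo  partner        23
4   Cable    phone        23
0   Cable   retail        20
3   Cable  partner        15
2   Gizmo      web        14
7   Cable  partner        12
6   Gizmo      web        10
5   Cable      web         0
add column discount_plus_10 = t['discount'] + 10:
  product  channel  discount  discount_plus_10
1   Gizmo  partner        23                33
4   Cable    phone        23                33
0   Cable   retail        20                30
3   Cable  partner        15                25
2   Gizmo      web        14                24
7   Cable  partner        12                22
6   Gizmo      web        10                20
5   Cable      web         0                10
pivot: rows=channel, cols=product, max(discount_plus_10):
product  Cable  Gizmo
channel              
partner     25     33
phone       33      0
retail      30      0
web         10     24
filter rows where Cable >= 30:
product  Cable  Gizmo
channel              
phone       33      0
retail      30      0

30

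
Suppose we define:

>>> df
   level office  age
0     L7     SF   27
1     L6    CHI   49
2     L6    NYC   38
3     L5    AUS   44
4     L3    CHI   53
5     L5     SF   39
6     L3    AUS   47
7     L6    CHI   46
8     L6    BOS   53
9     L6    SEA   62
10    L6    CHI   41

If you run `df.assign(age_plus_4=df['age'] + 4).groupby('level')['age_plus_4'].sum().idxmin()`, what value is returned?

L7

add column age_plus_4 = df['age'] + 4:
   level office  age  age_plus_4
0     L7     SF   27          31
1     L6    CHI   49          53
2     L6    NYC   38          42
3     L5    AUS   44          48
4     L3    CHI   53          57
5     L5     SF   39          43
6     L3    AUS   47          51
7     L6    CHI   46          50
8     L6    BOS   53          57
9     L6    SEA   62          66
10    L6    CHI   41          45
group by level, sum of age_plus_4:
level
L3    108
L5     91
L6    313
L7     31
Name: age_plus_4, dtype: int64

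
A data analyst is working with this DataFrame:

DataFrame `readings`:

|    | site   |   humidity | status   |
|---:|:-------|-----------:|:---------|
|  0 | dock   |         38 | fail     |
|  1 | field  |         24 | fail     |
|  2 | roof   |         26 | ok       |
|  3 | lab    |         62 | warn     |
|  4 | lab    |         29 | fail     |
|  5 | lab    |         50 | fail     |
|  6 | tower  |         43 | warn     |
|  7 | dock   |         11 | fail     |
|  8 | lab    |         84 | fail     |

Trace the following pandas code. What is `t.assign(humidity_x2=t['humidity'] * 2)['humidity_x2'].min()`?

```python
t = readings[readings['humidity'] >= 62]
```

124

filter rows where humidity >= 62:
  site  humidity status
3  lab        62   warn
8  lab        84   fail
add column humidity_x2 = t['humidity'] * 2:
  site  humidity status  humidity_x2
3  lab        62   warn          124
8  lab        84   fail          168
The min of column 'humidity_x2' is 124.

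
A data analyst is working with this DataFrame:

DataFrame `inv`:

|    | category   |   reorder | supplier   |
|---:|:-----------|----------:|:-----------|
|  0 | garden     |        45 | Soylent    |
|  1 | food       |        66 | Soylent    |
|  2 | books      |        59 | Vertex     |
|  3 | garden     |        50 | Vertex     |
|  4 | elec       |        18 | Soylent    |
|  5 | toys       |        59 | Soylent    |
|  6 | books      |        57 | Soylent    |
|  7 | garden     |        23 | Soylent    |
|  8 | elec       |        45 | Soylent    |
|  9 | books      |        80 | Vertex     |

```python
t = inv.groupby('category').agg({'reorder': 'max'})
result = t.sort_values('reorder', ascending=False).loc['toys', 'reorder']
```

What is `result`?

group by category, max of reorder:
          reorder
category         
books          80
elec           45
food           66
garden         50
toys           59
sort by reorder descending:
          reorder
category         
books          80
food           66
toys           59
garden         50
elec           45
Reading off the value at row 'toys', column 'reorder', we get 59.

59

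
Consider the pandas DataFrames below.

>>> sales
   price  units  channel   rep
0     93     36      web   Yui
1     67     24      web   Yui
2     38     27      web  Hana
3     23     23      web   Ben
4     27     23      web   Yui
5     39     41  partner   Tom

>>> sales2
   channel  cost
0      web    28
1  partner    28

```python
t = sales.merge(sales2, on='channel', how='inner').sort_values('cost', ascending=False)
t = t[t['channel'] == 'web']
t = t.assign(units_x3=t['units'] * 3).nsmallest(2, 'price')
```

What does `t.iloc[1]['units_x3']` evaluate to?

merge on 'channel' (how='inner') → 6 rows:
   price  units  channel   rep  cost
0     93     36      web   Yui    28
1     67     24      web   Yui    28
2     38     27      web  Hana    28
3     23     23      web   Ben    28
4     27     23      web   Yui    28
5     39     41  partner   Tom    28
sort by cost descending:
   price  units  channel   rep  cost
0     93     36      web   Yui    28
1     67     24      web   Yui    28
2     38     27      web  Hana    28
3     23     23      web   Ben    28
4     27     23      web   Yui    28
5     39     41  partner   Tom    28
filter rows where channel == 'web':
   price  units channel   rep  cost
0     93     36     web   Yui    28
1     67     24     web   Yui    28
2     38     27     web  Hana    28
3     23     23     web   Ben    28
4     27     23     web   Yui    28
add column units_x3 = t['units'] * 3:
   price  units channel   rep  cost  units_x3
0     93     36     web   Yui    28       108
1     67     24     web   Yui    28        72
2     38     27     web  Hana    28        81
3     23     23     web   Ben    28        69
4     27     23     web   Yui    28        69
take 2 rows with smallest price:
   price  units channel  rep  cost  units_x3
3     23     23     web  Ben    28        69
4     27     23     web  Yui    28        69
Then the value at position 1, column 'units_x3': 69

69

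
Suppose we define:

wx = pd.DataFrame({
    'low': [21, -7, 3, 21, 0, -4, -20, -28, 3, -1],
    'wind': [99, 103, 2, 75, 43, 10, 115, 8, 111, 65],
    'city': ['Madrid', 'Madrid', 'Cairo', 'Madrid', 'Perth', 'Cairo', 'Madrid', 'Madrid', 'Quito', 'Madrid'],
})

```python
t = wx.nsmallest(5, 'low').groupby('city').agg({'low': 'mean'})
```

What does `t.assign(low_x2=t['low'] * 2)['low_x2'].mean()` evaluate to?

-18.0

take 5 rows with smallest low:
   low  wind    city
7  -28     8  Madrid
6  -20   115  Madrid
1   -7   103  Madrid
5   -4    10   Cairo
9   -1    65  Madrid
group by city, mean of low:
         low
city        
Cairo   -4.0
Madrid -14.0
add column low_x2 = t['low'] * 2:
         low  low_x2
city                
Cairo   -4.0    -8.0
Madrid -14.0   -28.0
Reading off the mean of column 'low_x2', we get -18.0.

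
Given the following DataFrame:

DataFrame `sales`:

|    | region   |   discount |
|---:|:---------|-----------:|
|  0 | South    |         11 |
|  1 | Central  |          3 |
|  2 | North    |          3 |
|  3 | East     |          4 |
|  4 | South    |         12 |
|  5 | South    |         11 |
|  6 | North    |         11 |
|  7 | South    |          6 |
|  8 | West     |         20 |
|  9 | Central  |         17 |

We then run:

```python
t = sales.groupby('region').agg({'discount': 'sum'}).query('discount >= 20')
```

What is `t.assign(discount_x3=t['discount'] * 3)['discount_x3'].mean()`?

group by region, sum of discount:
         discount
region           
Central        20
East            4
North          14
South          40
West           20
filter rows where discount >= 20:
         discount
region           
Central        20
South          40
West           20
add column discount_x3 = t['discount'] * 3:
         discount  discount_x3
region                        
Central        20           60
South          40          120
West           20           60
mean of column 'discount_x3' → 80.0

80.0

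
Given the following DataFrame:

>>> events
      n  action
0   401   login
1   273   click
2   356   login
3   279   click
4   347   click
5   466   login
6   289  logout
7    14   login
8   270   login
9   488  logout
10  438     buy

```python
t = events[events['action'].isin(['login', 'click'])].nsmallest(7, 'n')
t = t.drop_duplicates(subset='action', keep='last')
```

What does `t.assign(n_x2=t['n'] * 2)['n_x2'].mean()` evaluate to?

748.0

filter rows where action in ['login', 'click']:
     n action
0  401  login
1  273  click
2  356  login
3  279  click
4  347  click
5  466  login
7   14  login
8  270  login
take 7 rows with smallest n:
     n action
7   14  login
8  270  login
1  273  click
3  279  click
4  347  click
2  356  login
0  401  login
drop duplicate action (keep=last):
     n action
4  347  click
0  401  login
add column n_x2 = t['n'] * 2:
     n action  n_x2
4  347  click   694
0  401  login   802
Then the mean of column 'n_x2': 748.0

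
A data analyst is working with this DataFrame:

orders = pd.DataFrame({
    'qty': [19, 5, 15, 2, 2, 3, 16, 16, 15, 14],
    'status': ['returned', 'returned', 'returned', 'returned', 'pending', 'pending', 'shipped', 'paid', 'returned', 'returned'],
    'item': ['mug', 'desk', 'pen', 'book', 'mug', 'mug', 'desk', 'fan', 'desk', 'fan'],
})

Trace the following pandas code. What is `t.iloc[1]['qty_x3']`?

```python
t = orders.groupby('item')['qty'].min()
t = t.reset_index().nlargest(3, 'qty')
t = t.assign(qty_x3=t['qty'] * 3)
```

42

group by item, min of qty:
item
book     2
desk     5
fan     14
mug      2
pen     15
Name: qty, dtype: int64
reset_index():
   item  qty
0  book    2
1  desk    5
2   fan   14
3   mug    2
4   pen   15
take 3 rows with largest qty:
   item  qty
4   pen   15
2   fan   14
1  desk    5
add column qty_x3 = t['qty'] * 3:
   item  qty  qty_x3
4   pen   15      45
2   fan   14      42
1  desk    5      15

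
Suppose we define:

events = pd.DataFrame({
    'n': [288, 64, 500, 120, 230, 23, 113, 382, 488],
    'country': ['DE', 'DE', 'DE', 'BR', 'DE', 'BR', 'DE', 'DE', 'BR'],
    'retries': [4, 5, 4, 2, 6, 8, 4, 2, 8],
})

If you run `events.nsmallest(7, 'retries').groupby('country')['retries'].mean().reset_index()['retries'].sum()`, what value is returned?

6.16666666667

take 7 rows with smallest retries:
     n country  retries
3  120      BR        2
7  382      DE        2
0  288      DE        4
2  500      DE        4
6  113      DE        4
1   64      DE        5
4  230      DE        6
group by country, mean of retries:
country
BR    2.000000
DE    4.166667
Name: retries, dtype: float64
reset_index():
  country   retries
0      BR  2.000000
1      DE  4.166667
Hence 6.16666666667.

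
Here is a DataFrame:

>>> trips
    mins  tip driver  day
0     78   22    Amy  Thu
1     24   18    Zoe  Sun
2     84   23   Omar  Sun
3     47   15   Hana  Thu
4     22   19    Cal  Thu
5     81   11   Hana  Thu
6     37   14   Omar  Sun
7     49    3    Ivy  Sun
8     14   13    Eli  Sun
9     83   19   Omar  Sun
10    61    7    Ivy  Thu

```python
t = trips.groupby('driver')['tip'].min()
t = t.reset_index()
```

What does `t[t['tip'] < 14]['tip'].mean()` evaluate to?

9.0

group by driver, min of tip:
driver
Amy     22
Cal     19
Eli     13
Hana    11
Ivy      3
Omar    14
Zoe     18
Name: tip, dtype: int64
reset_index():
  driver  tip
0    Amy   22
1    Cal   19
2    Eli   13
3   Hana   11
4    Ivy    3
5   Omar   14
6    Zoe   18
filter rows where tip < 14:
  driver  tip
2    Eli   13
3   Hana   11
4    Ivy    3
mean of column 'tip' → 9.0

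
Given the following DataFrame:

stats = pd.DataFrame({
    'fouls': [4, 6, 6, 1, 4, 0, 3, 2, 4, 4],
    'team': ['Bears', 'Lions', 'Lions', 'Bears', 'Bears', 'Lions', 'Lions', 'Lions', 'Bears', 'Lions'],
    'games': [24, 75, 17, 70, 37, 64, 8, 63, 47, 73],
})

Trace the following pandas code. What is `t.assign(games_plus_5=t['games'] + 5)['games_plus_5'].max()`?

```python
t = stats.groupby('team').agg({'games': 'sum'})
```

305

group by team, sum of games:
       games
team        
Bears    178
Lions    300
add column games_plus_5 = t['games'] + 5:
       games  games_plus_5
team                      
Bears    178           183
Lions    300           305
So max() = 305.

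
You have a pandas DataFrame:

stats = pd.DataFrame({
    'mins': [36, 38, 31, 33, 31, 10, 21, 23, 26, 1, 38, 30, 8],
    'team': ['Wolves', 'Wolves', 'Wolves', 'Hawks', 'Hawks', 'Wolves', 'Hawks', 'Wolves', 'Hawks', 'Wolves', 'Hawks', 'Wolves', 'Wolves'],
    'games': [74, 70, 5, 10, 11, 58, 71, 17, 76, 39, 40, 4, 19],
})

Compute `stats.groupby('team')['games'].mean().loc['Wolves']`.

group by team, mean of games:
team
Hawks     41.60
Wolves    35.75
Name: games, dtype: float64
Then the value at index 'Wolves': 35.75

35.75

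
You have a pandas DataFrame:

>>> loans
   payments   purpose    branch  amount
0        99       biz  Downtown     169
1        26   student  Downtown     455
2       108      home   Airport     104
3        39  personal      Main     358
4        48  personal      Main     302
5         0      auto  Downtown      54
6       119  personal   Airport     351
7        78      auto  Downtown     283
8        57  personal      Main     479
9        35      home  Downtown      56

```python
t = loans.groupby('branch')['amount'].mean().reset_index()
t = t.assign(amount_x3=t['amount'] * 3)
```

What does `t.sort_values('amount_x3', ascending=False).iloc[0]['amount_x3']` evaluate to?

group by branch, mean of amount:
branch
Airport     227.500000
Downtown    203.400000
Main        379.666667
Name: amount, dtype: float64
reset_index():
     branch      amount
0   Airport  227.500000
1  Downtown  203.400000
2      Main  379.666667
add column amount_x3 = t['amount'] * 3:
     branch      amount  amount_x3
0   Airport  227.500000      682.5
1  Downtown  203.400000      610.2
2      Main  379.666667     1139.0
sort by amount_x3 descending:
     branch      amount  amount_x3
2      Main  379.666667     1139.0
0   Airport  227.500000      682.5
1  Downtown  203.400000      610.2

1139.0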